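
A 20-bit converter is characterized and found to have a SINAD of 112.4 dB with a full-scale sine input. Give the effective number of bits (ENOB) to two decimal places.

18.38 bits

ENOB = (SINAD − 1.76) / 6.02 = (112.4 − 1.76)/6.02 = 18.379.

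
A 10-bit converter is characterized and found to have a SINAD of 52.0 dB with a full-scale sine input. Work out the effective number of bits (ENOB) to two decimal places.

8.35 bits

ENOB = (SINAD − 1.76) / 6.02 = (52.0 − 1.76)/6.02 = 8.346.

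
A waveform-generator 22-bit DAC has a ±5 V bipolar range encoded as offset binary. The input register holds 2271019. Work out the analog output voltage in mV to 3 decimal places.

414.531 mV

LSB = 10 V / 2^22 = 2.38 µV.
V_out = (−5) + 2271019 × 2.38419e-06 V = 0.414531 V.
= 414.531 mV.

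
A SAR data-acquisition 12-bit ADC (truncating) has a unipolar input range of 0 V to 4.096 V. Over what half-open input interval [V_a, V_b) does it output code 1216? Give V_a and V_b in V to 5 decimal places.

[1.21600 V, 1.21700 V)

LSB = 4.096/2^12 = 1.000 mV.
V_a = V_low + 1216·LSB = 1.216 V; V_b = V_low + 1217·LSB = 1.217 V.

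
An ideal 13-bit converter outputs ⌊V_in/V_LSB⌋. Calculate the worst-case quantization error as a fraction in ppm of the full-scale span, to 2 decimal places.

122.07 ppm

Truncating → worst-case error = 1 LSB = V_FS/2^13, so 1e+06/8192 = 122.07 ppm of full scale.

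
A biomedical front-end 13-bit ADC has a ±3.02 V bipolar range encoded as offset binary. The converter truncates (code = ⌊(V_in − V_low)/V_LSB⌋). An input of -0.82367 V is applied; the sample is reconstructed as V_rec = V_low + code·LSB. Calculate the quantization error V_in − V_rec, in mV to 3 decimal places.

0.637 mV

Step size: 6.04 V ÷ 2^13 = 0.737 mV.
(V_in − V_low)/LSB = (-0.82367 − (−3.02))/0.000737305 = 2978.8635 → code 2978 (floor).
V_rec = (−3.02) + 2978·0.000737305 = -0.82430664 V.
Error = -0.82367 − (−0.82430664) = 0.000636641 V = 0.637 mV.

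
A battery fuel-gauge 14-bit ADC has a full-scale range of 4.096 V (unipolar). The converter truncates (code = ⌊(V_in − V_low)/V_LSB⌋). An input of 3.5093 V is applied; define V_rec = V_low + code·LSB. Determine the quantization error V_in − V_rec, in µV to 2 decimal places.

50.00 µV

LSB = 4.096/2^14 = 250.00 µV.
Scaled input = 14037.2000 LSBs, so code = 14037.
V_rec = 0 + 14037·0.00025 = 3.50925 V.
Difference: 5e-05 V → 50.00 µV.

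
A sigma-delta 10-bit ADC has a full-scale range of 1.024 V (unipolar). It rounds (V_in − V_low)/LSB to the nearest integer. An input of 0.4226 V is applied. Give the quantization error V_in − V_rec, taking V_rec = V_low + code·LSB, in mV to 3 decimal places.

-0.400 mV

One LSB is 1.024 V / 1024 = 1.000 mV.
(0.4226 − 0)/0.001 = 422.6000; round gives code 423.
Code 423 maps back to 0 + 423×0.001 V = 0.423 V.
Difference: -0.0004 V → -0.400 mV.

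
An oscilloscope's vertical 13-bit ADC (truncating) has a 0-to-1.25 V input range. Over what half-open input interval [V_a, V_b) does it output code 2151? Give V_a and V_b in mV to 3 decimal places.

LSB = 1.25/2^13 = 152.59 µV.
V_a = V_low + 2151·LSB = 0.328217 V; V_b = V_low + 2152·LSB = 0.328369 V.

[328.217 mV, 328.369 mV)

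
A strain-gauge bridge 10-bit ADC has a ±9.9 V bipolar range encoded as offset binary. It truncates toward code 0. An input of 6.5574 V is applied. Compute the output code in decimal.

With 1024 levels over 19.8 V, one step is 19.336 mV.
(V_in − V_low)/LSB = (6.5574 − (−9.9)) / 0.0193359 = 851.130.
⌊·⌋(851.130) = 851.

code 851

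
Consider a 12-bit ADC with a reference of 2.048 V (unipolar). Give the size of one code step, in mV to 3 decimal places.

0.500 mV

Full-scale span = 2.048 V.
LSB = 2.048 / 2^12 = 2.048 / 4096 = 0.0005 V = 0.500 mV.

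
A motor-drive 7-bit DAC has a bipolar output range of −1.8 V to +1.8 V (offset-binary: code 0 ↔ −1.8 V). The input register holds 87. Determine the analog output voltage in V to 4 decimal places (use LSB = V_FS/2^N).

0.6469 V

LSB = 3.6 V / 2^7 = 28.125 mV.
V_out = (−1.8) + 87 × 0.028125 V = 0.646875 V.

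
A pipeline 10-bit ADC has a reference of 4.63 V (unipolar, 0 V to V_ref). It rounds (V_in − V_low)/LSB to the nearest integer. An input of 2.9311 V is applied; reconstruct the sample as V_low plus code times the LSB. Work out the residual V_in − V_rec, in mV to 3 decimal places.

1.178 mV

Step size: 4.63 V ÷ 2^10 = 4.521 mV.
Scaled input = 648.2606 LSBs, so code = 648.
Reconstructed: 2.9299219 V.
Difference: 0.00117812 V → 1.178 mV.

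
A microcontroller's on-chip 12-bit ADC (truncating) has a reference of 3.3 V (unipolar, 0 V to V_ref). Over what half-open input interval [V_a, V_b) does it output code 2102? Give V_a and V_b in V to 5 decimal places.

[1.69351 V, 1.69431 V)

LSB = 3.3/2^12 = 0.806 mV.
V_a = V_low + 2102·LSB = 1.69351 V; V_b = V_low + 2103·LSB = 1.69431 V.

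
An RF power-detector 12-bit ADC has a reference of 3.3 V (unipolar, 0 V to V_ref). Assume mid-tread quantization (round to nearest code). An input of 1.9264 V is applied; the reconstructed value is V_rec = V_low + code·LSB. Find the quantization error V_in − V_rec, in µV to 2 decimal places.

57.23 µV

Step size: 3.3 V ÷ 2^12 = 0.806 mV.
Scaled input = 2391.0710 LSBs, so code = 2391.
Reconstructed: 1.9263428 V.
Error = 1.9264 − 1.9263428 = 5.72266e-05 V = 57.23 µV.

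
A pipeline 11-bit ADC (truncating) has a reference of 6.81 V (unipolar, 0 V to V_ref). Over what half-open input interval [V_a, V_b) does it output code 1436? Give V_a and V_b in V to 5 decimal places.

[4.77498 V, 4.77831 V)

LSB = 6.81/2^11 = 3.325 mV.
V_a = V_low + 1436·LSB = 4.77498 V; V_b = V_low + 1437·LSB = 4.77831 V.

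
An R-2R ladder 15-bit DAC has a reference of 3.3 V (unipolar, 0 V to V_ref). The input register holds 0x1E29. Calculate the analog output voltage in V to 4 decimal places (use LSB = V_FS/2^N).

0.7776 V

LSB = 3.3 V / 2^15 = 100.71 µV.
Code 0x1E29 = 7721 decimal.
V_out = 0 + 7721 × 0.000100708 V = 0.777567 V.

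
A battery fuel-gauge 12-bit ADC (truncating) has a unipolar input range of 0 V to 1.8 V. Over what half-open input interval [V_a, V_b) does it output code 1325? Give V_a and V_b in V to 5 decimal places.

[0.58228 V, 0.58271 V)

LSB = 1.8/2^12 = 439.45 µV.
V_a = V_low + 1325·LSB = 0.582275 V; V_b = V_low + 1326·LSB = 0.582715 V.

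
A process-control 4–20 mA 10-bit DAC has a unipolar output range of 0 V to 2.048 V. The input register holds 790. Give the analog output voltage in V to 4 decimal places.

1.5800 V

LSB = 2.048 V / 2^10 = 2.000 mV.
V_out = 0 + 790 × 0.002 V = 1.58 V.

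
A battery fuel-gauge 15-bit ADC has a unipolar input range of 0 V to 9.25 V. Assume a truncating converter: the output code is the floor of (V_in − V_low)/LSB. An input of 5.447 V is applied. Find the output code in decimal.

code 19295

LSB = 9.25 V / 32768 = 282.29 µV.
Input sits at 19295.924 steps above V_low.
Floor → code 19295.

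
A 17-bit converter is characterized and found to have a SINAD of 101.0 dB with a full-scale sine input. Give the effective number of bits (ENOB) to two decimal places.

ENOB = (SINAD − 1.76) / 6.02 = (101.0 − 1.76)/6.02 = 16.485.

16.49 bits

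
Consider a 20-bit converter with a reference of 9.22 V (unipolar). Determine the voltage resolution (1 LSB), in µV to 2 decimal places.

Full-scale span = 9.22 V.
LSB = 9.22 / 2^20 = 9.22 / 1048576 = 8.79288e-06 V = 8.79 µV.

8.79 µV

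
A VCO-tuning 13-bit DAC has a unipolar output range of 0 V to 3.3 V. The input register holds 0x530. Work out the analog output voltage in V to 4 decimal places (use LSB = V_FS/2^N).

LSB = 3.3 V / 2^13 = 402.83 µV.
Code 0x530 = 1328 decimal.
V_out = 0 + 1328 × 0.000402832 V = 0.534961 V.

0.5350 V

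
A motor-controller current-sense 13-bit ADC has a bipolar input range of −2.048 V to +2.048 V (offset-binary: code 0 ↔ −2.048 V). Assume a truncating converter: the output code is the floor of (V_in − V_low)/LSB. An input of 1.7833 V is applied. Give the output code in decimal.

code 7662

LSB = 4.096 V / 8192 = 0.500 mV.
Input sits at 7662.600 steps above V_low.
⌊·⌋(7662.600) = 7662.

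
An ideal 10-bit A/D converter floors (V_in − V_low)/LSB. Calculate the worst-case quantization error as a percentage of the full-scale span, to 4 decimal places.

0.0977 %

Truncating → worst-case error = 1 LSB = V_FS/2^10, so 100/1024 = 0.0976562 % of full scale.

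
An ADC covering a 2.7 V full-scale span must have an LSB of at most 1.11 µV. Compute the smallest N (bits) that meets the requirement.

Number of steps required ≥ 2.7 V / 1.11 µV = 2432432.43.
Need 2^N ≥ 2432432.43; 2^21 = 2097152, 2^22 = 4194304.
Minimum N = 22.

22 bits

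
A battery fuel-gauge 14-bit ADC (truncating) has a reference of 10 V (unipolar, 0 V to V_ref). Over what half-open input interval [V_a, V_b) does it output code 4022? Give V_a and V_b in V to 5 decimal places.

[2.45483 V, 2.45544 V)

LSB = 10/2^14 = 0.610 mV.
V_a = V_low + 4022·LSB = 2.45483 V; V_b = V_low + 4023·LSB = 2.45544 V.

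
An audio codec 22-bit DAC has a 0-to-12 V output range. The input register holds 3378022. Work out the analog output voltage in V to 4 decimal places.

LSB = 12 V / 2^22 = 2.86 µV.
V_out = 0 + 3378022 × 2.86102e-06 V = 9.6646 V.

9.6646 V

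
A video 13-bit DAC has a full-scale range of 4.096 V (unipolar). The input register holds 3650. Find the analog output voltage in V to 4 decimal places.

LSB = 4.096 V / 2^13 = 0.500 mV.
V_out = 0 + 3650 × 0.0005 V = 1.825 V.

1.8250 V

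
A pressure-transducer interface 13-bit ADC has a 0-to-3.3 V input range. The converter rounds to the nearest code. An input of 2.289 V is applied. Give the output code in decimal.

code 5682

LSB = 3.3 V / 8192 = 402.83 µV.
(V_in − V_low)/LSB = (2.289 − 0) / 0.000402832 = 5682.269.
So the output code is 5682.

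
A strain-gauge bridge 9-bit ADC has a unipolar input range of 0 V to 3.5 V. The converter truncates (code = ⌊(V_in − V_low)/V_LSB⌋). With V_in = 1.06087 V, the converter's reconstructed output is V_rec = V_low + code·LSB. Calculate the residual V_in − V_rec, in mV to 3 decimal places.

One LSB is 3.5 V / 512 = 6.836 mV.
(V_in − V_low)/LSB = (1.06087 − 0)/0.00683594 = 155.1901 → code 155 (floor).
Reconstructed: 1.0595703 V.
Difference: 0.00129969 V → 1.300 mV.

1.300 mV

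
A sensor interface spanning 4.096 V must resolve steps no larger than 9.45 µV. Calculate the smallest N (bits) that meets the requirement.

19 bits

Number of steps required ≥ 4.096 V / 9.45 µV = 433439.15.
Need 2^N ≥ 433439.15; 2^18 = 262144, 2^19 = 524288.
Minimum N = 19.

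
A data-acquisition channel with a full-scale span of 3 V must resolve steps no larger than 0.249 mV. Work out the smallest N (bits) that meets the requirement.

Number of steps required ≥ 3 V / 0.249 mV = 12048.19.
Need 2^N ≥ 12048.19; 2^13 = 8192, 2^14 = 16384.
Minimum N = 14.

14 bits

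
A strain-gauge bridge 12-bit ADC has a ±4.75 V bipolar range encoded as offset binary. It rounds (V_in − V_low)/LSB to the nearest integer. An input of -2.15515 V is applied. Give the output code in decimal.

LSB = 9.5 V / 4096 = 2.319 mV.
(V_in − V_low)/LSB = (-2.15515 − (−4.75)) / 0.00231934 = 1118.790.
So the output code is 1119.

code 1119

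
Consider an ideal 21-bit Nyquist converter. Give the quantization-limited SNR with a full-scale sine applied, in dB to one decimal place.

128.2 dB

SNR ≈ 6.02·N + 1.76 dB = 6.02·21 + 1.76 = 128.18 dB.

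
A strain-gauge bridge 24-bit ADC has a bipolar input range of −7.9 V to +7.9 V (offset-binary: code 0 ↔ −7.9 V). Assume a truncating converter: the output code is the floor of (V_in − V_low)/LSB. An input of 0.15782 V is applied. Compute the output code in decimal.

Full-scale span = 15.8 V; LSB = 15.8/2^24 = 0.94 µV.
Input sits at 8556189.027 steps above V_low.
⌊·⌋(8556189.027) = 8556189.

code 8556189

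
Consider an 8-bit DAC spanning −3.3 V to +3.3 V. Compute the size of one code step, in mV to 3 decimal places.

Full-scale span = 6.6 V.
LSB = 6.6 / 2^8 = 6.6 / 256 = 0.0257812 V = 25.781 mV.

25.781 mV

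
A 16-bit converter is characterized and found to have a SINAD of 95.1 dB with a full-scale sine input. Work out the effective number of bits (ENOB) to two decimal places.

15.50 bits

ENOB = (SINAD − 1.76) / 6.02 = (95.1 − 1.76)/6.02 = 15.505.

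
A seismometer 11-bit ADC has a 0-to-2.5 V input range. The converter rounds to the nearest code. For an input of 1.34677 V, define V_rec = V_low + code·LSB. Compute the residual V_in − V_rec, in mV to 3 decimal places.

0.334 mV

LSB = 2.5/2^11 = 1.221 mV.
(V_in − V_low)/LSB = (1.34677 − 0)/0.0012207 = 1103.2740 → code 1103 (round).
Reconstructed: 1.3464355 V.
V_in − V_rec = 0.000334453 V = 0.334 mV.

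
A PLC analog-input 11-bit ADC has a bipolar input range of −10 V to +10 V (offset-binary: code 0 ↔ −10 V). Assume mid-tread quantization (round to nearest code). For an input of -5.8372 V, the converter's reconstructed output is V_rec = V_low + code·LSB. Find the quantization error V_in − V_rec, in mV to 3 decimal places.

LSB = 20/2^11 = 9.766 mV.
(V_in − V_low)/LSB = (-5.8372 − (−10))/0.00976562 = 426.2707 → code 426 (round).
Code 426 maps back to (−10) + 426×0.00976562 V = -5.8398438 V.
V_in − V_rec = 0.00264375 V = 2.644 mV.

2.644 mV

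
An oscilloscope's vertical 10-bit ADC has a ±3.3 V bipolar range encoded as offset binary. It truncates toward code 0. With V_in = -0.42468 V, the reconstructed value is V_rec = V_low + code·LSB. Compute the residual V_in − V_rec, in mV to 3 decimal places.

0.711 mV

Step size: 6.6 V ÷ 2^10 = 6.445 mV.
Scaled input = 446.1103 LSBs, so code = 446.
Code 446 maps back to (−3.3) + 446×0.00644531 V = -0.42539063 V.
Error = -0.42468 − (−0.42539063) = 0.000710625 V = 0.711 mV.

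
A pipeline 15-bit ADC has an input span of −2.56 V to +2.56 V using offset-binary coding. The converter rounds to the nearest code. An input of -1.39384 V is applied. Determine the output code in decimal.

LSB = 5.12 V / 32768 = 156.25 µV.
(V_in − V_low)/LSB = (-1.39384 − (−2.56)) / 0.00015625 = 7463.424.
Round → code 7463.

code 7463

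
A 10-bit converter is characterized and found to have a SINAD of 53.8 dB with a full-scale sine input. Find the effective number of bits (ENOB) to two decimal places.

ENOB = (SINAD − 1.76) / 6.02 = (53.8 − 1.76)/6.02 = 8.645.

8.64 bits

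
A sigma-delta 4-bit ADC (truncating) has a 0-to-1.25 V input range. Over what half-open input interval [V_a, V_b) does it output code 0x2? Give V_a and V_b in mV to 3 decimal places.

LSB = 1.25/2^4 = 78.125 mV.
Code 0x2 = 2 decimal.
V_a = V_low + 2·LSB = 0.15625 V; V_b = V_low + 3·LSB = 0.234375 V.

[156.250 mV, 234.375 mV)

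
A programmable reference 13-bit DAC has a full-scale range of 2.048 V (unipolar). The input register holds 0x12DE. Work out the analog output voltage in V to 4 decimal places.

1.2075 V

LSB = 2.048 V / 2^13 = 250.00 µV.
Code 0x12DE = 4830 decimal.
V_out = 0 + 4830 × 0.00025 V = 1.2075 V.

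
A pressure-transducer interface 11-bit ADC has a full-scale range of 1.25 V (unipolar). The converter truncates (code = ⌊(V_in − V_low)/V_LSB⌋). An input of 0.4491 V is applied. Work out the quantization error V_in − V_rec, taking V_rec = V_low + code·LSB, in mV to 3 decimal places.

One LSB is 1.25 V / 2048 = 0.610 mV.
(V_in − V_low)/LSB = (0.4491 − 0)/0.000610352 = 735.8054 → code 735 (floor).
Reconstructed: 0.4486084 V.
Error = 0.4491 − 0.4486084 = 0.000491602 V = 0.492 mV.

0.492 mV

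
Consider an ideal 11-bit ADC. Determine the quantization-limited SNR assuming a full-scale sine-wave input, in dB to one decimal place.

68.0 dB

SNR ≈ 6.02·N + 1.76 dB = 6.02·11 + 1.76 = 67.98 dB.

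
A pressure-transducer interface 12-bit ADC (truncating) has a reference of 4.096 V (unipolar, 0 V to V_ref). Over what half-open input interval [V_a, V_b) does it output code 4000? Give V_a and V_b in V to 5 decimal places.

LSB = 4.096/2^12 = 1.000 mV.
V_a = V_low + 4000·LSB = 4 V; V_b = V_low + 4001·LSB = 4.001 V.

[4.00000 V, 4.00100 V)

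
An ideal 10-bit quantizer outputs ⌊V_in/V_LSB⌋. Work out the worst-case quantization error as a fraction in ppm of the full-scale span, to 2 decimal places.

976.56 ppm

Truncating → worst-case error = 1 LSB = V_FS/2^10, so 1e+06/1024 = 976.562 ppm of full scale.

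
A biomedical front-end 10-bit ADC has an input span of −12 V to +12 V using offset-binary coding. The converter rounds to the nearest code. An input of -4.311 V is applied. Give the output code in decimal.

code 328

With 1024 levels over 24 V, one step is 23.438 mV.
(V_in − V_low)/LSB = (-4.311 − (−12)) / 0.0234375 = 328.064.
Round → code 328.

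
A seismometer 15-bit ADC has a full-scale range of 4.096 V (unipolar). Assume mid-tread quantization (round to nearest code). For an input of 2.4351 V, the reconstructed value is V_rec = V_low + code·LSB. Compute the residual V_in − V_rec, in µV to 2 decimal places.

-25.00 µV

Step size: 4.096 V ÷ 2^15 = 125.00 µV.
(2.4351 − 0)/0.000125 = 19480.8000; round gives code 19481.
V_rec = 0 + 19481·0.000125 = 2.435125 V.
Error = 2.4351 − 2.435125 = -2.5e-05 V = -25.00 µV.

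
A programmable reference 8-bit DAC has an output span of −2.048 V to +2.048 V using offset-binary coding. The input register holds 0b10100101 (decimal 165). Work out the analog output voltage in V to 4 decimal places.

0.5920 V

LSB = 4.096 V / 2^8 = 16.000 mV.
Code 0b10100101 = 165 decimal.
V_out = (−2.048) + 165 × 0.016 V = 0.592 V.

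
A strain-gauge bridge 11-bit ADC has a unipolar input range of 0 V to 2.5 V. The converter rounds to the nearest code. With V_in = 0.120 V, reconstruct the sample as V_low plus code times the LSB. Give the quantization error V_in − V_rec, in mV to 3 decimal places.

LSB = 2.5/2^11 = 1.221 mV.
(0.120 − 0)/0.0012207 = 98.3040; round gives code 98.
Code 98 maps back to 0 + 98×0.0012207 V = 0.11962891 V.
Difference: 0.000371094 V → 0.371 mV.

0.371 mV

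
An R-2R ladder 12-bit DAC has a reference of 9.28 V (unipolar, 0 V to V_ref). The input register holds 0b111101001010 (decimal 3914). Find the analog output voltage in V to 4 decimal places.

LSB = 9.28 V / 2^12 = 2.266 mV.
Code 0b111101001010 = 3914 decimal.
V_out = 0 + 3914 × 0.00226562 V = 8.86766 V.

8.8677 V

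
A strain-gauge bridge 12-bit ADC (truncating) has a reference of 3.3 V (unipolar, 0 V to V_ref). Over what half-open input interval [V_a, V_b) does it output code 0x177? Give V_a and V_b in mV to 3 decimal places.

LSB = 3.3/2^12 = 0.806 mV.
Code 0x177 = 375 decimal.
V_a = V_low + 375·LSB = 0.302124 V; V_b = V_low + 376·LSB = 0.30293 V.

[302.124 mV, 302.930 mV)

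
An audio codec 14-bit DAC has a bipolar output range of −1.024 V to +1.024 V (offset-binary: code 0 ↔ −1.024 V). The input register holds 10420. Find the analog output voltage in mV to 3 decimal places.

278.500 mV

LSB = 2.048 V / 2^14 = 125.00 µV.
V_out = (−1.024) + 10420 × 0.000125 V = 0.2785 V.
= 278.500 mV.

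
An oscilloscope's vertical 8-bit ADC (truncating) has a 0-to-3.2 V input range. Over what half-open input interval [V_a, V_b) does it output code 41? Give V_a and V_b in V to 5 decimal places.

LSB = 3.2/2^8 = 12.500 mV.
V_a = V_low + 41·LSB = 0.5125 V; V_b = V_low + 42·LSB = 0.525 V.

[0.51250 V, 0.52500 V)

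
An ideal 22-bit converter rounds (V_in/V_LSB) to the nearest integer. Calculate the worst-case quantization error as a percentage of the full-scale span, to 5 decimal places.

Rounding → worst-case error = ½ LSB = V_FS/2^23, so 100/8388608 = 1.19209e-05 % of full scale.

0.00001 %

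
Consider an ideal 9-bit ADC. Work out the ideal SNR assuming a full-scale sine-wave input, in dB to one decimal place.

55.9 dB

SNR ≈ 6.02·N + 1.76 dB = 6.02·9 + 1.76 = 55.94 dB.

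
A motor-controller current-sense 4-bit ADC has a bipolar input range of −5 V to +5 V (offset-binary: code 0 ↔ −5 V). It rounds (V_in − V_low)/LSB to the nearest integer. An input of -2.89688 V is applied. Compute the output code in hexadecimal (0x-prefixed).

code 0x3 (decimal 3)

With 16 levels over 10 V, one step is 0.6250 V.
(-2.89688 − (−5)) / 0.625 = 3.365 LSBs.
round(3.365) = 3.
In hexadecimal (0x-prefixed): 0x3.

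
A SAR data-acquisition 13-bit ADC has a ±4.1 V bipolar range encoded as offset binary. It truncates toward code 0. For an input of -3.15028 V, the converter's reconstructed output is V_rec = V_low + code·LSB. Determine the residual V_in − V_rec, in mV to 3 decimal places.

LSB = 8.2/2^13 = 1.001 mV.
(V_in − V_low)/LSB = (-3.15028 − (−4.1))/0.00100098 = 948.7934 → code 948 (floor).
Code 948 maps back to (−4.1) + 948×0.00100098 V = -3.1510742 V.
Error = -3.15028 − (−3.1510742) = 0.000794219 V = 0.794 mV.

0.794 mV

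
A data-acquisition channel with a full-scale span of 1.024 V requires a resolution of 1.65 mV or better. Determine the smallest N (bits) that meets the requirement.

Number of steps required ≥ 1.024 V / 1.65 mV = 620.61.
Need 2^N ≥ 620.61; 2^9 = 512, 2^10 = 1024.
Minimum N = 10.

10 bits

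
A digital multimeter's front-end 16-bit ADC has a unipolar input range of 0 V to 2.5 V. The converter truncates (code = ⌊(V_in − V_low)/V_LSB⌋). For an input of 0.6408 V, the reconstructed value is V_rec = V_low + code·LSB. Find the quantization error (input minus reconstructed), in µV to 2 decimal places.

7.15 µV

One LSB is 2.5 V / 65536 = 38.15 µV.
(V_in − V_low)/LSB = (0.6408 − 0)/3.8147e-05 = 16798.1875 → code 16798 (floor).
Reconstructed: 0.64079285 V.
Difference: 7.15332e-06 V → 7.15 µV.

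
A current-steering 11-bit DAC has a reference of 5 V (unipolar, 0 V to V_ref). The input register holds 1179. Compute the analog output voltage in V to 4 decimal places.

LSB = 5 V / 2^11 = 2.441 mV.
V_out = 0 + 1179 × 0.00244141 V = 2.87842 V.

2.8784 V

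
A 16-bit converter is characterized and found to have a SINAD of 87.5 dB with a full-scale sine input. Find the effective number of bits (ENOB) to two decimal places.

14.24 bits

ENOB = (SINAD − 1.76) / 6.02 = (87.5 − 1.76)/6.02 = 14.243.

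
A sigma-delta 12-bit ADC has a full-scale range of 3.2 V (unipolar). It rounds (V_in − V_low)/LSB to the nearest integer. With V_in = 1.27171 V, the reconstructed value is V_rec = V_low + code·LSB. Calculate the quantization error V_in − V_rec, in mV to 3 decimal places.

LSB = 3.2/2^12 = 0.781 mV.
(1.27171 − 0)/0.00078125 = 1627.7888; round gives code 1628.
Code 1628 maps back to 0 + 1628×0.00078125 V = 1.271875 V.
Difference: -0.000165 V → -0.165 mV.

-0.165 mV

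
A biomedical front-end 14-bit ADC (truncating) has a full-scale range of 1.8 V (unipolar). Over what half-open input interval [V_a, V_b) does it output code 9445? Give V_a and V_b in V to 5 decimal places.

LSB = 1.8/2^14 = 109.86 µV.
V_a = V_low + 9445·LSB = 1.03766 V; V_b = V_low + 9446·LSB = 1.03777 V.

[1.03766 V, 1.03777 V)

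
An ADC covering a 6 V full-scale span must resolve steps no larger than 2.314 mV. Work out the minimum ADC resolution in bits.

Number of steps required ≥ 6 V / 2.314 mV = 2592.91.
Need 2^N ≥ 2592.91; 2^11 = 2048, 2^12 = 4096.
Minimum N = 12.

12 bits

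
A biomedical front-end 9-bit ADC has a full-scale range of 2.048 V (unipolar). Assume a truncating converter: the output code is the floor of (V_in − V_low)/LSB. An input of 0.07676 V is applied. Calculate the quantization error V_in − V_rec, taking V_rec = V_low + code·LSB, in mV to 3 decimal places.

Step size: 2.048 V ÷ 2^9 = 4.000 mV.
(0.07676 − 0)/0.004 = 19.1900; ⌊·⌋ gives code 19.
Reconstructed: 0.076 V.
Difference: 0.00076 V → 0.760 mV.

0.760 mV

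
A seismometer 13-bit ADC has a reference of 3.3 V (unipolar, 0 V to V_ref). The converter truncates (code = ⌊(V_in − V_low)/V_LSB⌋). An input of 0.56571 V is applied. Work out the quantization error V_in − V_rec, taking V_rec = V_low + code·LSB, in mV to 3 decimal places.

One LSB is 3.3 V / 8192 = 402.83 µV.
(V_in − V_low)/LSB = (0.56571 − 0)/0.000402832 = 1404.3322 → code 1404 (floor).
Code 1404 maps back to 0 + 1404×0.000402832 V = 0.56557617 V.
Difference: 0.000133828 V → 0.134 mV.

0.134 mV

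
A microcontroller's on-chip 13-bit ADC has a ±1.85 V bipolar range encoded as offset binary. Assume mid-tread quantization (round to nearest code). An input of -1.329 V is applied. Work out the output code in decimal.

code 1154

LSB = 3.7 V / 8192 = 451.66 µV.
(V_in − V_low)/LSB = (-1.329 − (−1.85)) / 0.00045166 = 1153.522.
Round → code 1154.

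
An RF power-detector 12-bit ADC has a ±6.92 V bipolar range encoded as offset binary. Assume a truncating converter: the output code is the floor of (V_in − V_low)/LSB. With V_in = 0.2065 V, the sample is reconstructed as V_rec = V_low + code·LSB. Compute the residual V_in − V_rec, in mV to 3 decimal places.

0.387 mV

One LSB is 13.84 V / 4096 = 3.379 mV.
(V_in − V_low)/LSB = (0.2065 − (−6.92))/0.00337891 = 2109.1145 → code 2109 (floor).
Code 2109 maps back to (−6.92) + 2109×0.00337891 V = 0.20611328 V.
Difference: 0.000386719 V → 0.387 mV.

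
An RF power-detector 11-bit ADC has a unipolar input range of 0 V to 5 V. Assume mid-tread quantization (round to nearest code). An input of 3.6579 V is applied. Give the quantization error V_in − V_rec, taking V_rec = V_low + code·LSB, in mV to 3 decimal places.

0.673 mV

LSB = 5/2^11 = 2.441 mV.
(3.6579 − 0)/0.00244141 = 1498.2758; round gives code 1498.
Reconstructed: 3.6572266 V.
V_in − V_rec = 0.000673437 V = 0.673 mV.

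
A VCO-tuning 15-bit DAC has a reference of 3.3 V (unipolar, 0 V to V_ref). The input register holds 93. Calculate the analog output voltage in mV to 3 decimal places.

9.366 mV

LSB = 3.3 V / 2^15 = 100.71 µV.
V_out = 0 + 93 × 0.000100708 V = 0.00936584 V.
= 9.366 mV.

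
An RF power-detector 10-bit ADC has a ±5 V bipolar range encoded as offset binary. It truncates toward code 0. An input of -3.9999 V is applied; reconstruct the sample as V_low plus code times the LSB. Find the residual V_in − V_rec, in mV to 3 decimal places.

LSB = 10/2^10 = 9.766 mV.
(-3.9999 − (−5))/0.00976562 = 102.4102; ⌊·⌋ gives code 102.
Code 102 maps back to (−5) + 102×0.00976562 V = -4.0039062 V.
V_in − V_rec = 0.00400625 V = 4.006 mV.

4.006 mV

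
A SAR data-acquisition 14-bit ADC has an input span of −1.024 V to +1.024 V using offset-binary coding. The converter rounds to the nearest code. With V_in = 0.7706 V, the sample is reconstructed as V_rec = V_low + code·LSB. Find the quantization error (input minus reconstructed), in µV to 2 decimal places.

One LSB is 2.048 V / 16384 = 125.00 µV.
Scaled input = 14356.8000 LSBs, so code = 14357.
V_rec = (−1.024) + 14357·0.000125 = 0.770625 V.
Error = 0.7706 − 0.770625 = -2.5e-05 V = -25.00 µV.

-25.00 µV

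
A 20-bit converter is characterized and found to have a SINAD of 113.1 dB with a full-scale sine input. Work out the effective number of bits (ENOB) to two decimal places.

ENOB = (SINAD − 1.76) / 6.02 = (113.1 − 1.76)/6.02 = 18.495.

18.50 bits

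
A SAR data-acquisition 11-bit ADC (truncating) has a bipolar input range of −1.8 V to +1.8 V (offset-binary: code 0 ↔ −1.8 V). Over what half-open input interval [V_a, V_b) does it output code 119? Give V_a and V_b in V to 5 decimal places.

[-1.59082 V, -1.58906 V)

LSB = 3.6/2^11 = 1.758 mV.
V_a = V_low + 119·LSB = -1.59082 V; V_b = V_low + 120·LSB = -1.58906 V.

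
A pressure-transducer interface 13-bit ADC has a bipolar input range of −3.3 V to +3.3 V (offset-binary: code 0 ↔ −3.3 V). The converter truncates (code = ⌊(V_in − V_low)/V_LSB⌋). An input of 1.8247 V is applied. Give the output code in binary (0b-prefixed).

code 0b1100011011000 (decimal 6360)

LSB = 6.6 V / 8192 = 0.806 mV.
Input sits at 6360.840 steps above V_low.
⌊·⌋(6360.840) = 6360.
In binary (0b-prefixed): 0b1100011011000.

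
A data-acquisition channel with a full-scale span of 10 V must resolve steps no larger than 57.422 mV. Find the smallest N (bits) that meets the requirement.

Number of steps required ≥ 10 V / 57.422 mV = 174.15.
Need 2^N ≥ 174.15; 2^7 = 128, 2^8 = 256.
Minimum N = 8.

8 bits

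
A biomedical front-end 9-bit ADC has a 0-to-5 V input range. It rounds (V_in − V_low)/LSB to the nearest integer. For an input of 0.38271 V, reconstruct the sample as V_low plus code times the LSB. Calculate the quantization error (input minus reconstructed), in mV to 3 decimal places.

1.851 mV

Step size: 5 V ÷ 2^9 = 9.766 mV.
(0.38271 − 0)/0.00976562 = 39.1895; round gives code 39.
Code 39 maps back to 0 + 39×0.00976562 V = 0.38085938 V.
V_in − V_rec = 0.00185063 V = 1.851 mV.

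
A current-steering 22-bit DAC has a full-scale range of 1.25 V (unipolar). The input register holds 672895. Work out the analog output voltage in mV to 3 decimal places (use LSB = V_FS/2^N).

LSB = 1.25 V / 2^22 = 0.30 µV.
V_out = 0 + 672895 × 2.98023e-07 V = 0.200538 V.
= 200.538 mV.

200.538 mV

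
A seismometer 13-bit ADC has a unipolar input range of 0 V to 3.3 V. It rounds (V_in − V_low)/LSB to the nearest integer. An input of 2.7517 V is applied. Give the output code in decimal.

LSB = 3.3 V / 8192 = 402.83 µV.
(V_in − V_low)/LSB = (2.7517 − 0) / 0.000402832 = 6830.887.
So the output code is 6831.

code 6831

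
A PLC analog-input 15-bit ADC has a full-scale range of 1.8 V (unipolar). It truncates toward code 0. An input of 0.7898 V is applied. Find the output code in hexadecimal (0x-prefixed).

LSB = 1.8 V / 32768 = 54.93 µV.
Input sits at 14377.870 steps above V_low.
So the output code is 14377.
In hexadecimal (0x-prefixed): 0x3829.

code 0x3829 (decimal 14377)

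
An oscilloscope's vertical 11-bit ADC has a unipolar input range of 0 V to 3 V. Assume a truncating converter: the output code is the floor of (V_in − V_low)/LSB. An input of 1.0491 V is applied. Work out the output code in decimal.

code 716

Full-scale span = 3 V; LSB = 3/2^11 = 1.465 mV.
(1.0491 − 0) / 0.00146484 = 716.186 LSBs.
Floor → code 716.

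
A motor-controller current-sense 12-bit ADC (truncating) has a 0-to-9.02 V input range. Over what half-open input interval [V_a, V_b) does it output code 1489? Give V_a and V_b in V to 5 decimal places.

LSB = 9.02/2^12 = 2.202 mV.
V_a = V_low + 1489·LSB = 3.279 V; V_b = V_low + 1490·LSB = 3.2812 V.

[3.27900 V, 3.28120 V)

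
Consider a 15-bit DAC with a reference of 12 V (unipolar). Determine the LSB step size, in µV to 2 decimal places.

366.21 µV

Full-scale span = 12 V.
LSB = 12 / 2^15 = 12 / 32768 = 0.000366211 V = 366.21 µV.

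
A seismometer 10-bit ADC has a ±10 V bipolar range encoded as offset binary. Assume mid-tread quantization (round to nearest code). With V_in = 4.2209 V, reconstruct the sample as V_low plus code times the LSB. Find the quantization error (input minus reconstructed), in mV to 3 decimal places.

LSB = 20/2^10 = 19.531 mV.
Scaled input = 728.1101 LSBs, so code = 728.
Reconstructed: 4.21875 V.
Error = 4.2209 − 4.21875 = 0.00215 V = 2.150 mV.

2.150 mV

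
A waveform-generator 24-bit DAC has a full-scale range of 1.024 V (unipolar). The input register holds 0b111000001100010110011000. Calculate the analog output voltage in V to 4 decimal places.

0.8991 V

LSB = 1.024 V / 2^24 = 0.06 µV.
Code 0b111000001100010110011000 = 14730648 decimal.
V_out = 0 + 14730648 × 6.10352e-08 V = 0.899087 V.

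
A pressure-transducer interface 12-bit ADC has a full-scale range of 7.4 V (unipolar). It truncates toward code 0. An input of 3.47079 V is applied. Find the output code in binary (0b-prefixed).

LSB = 7.4 V / 4096 = 1.807 mV.
(3.47079 − 0) / 0.00180664 = 1921.129 LSBs.
⌊·⌋(1921.129) = 1921.
In binary (0b-prefixed): 0b11110000001.

code 0b11110000001 (decimal 1921)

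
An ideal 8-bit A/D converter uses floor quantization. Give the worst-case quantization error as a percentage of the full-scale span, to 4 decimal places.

0.3906 %

Truncating → worst-case error = 1 LSB = V_FS/2^8, so 100/256 = 0.390625 % of full scale.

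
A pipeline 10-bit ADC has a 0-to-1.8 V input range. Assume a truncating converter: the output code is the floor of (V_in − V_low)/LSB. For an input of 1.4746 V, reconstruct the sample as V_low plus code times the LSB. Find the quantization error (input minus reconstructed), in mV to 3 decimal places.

1.553 mV

Step size: 1.8 V ÷ 2^10 = 1.758 mV.
(V_in − V_low)/LSB = (1.4746 − 0)/0.00175781 = 838.8836 → code 838 (floor).
Code 838 maps back to 0 + 838×0.00175781 V = 1.4730469 V.
Error = 1.4746 − 1.4730469 = 0.00155313 V = 1.553 mV.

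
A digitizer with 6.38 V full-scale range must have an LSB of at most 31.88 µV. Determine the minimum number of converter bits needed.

Number of steps required ≥ 6.38 V / 31.88 µV = 200125.47.
Need 2^N ≥ 200125.47; 2^17 = 131072, 2^18 = 262144.
Minimum N = 18.

18 bits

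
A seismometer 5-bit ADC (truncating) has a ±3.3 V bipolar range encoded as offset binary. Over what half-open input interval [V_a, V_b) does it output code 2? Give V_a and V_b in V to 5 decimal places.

LSB = 6.6/2^5 = 206.250 mV.
V_a = V_low + 2·LSB = -2.8875 V; V_b = V_low + 3·LSB = -2.68125 V.

[-2.88750 V, -2.68125 V)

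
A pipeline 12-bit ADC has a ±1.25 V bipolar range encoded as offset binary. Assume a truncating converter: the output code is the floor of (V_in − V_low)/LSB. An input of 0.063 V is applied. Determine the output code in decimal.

code 2151

Full-scale span = 2.5 V; LSB = 2.5/2^12 = 0.610 mV.
(V_in − V_low)/LSB = (0.063 − (−1.25)) / 0.000610352 = 2151.219.
⌊·⌋(2151.219) = 2151.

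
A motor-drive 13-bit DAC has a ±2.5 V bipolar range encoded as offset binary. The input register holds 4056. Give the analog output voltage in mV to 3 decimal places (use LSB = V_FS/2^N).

-24.414 mV

LSB = 5 V / 2^13 = 0.610 mV.
V_out = (−2.5) + 4056 × 0.000610352 V = -0.0244141 V.
= -24.414 mV.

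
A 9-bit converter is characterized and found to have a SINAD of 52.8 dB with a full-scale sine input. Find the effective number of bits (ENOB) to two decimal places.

8.48 bits

ENOB = (SINAD − 1.76) / 6.02 = (52.8 − 1.76)/6.02 = 8.478.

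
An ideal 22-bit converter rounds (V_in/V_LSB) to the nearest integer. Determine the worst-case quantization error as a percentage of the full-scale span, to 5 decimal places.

Rounding → worst-case error = ½ LSB = V_FS/2^23, so 100/8388608 = 1.19209e-05 % of full scale.

0.00001 %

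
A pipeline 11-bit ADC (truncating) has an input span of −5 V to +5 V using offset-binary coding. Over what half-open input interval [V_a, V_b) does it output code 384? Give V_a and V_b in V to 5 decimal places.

[-3.12500 V, -3.12012 V)

LSB = 10/2^11 = 4.883 mV.
V_a = V_low + 384·LSB = -3.125 V; V_b = V_low + 385·LSB = -3.12012 V.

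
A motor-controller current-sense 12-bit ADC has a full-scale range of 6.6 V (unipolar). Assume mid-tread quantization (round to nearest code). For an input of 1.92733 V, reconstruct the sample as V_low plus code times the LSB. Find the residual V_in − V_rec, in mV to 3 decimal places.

0.182 mV

One LSB is 6.6 V / 4096 = 1.611 mV.
Scaled input = 1196.1127 LSBs, so code = 1196.
V_rec = 0 + 1196·0.00161133 = 1.9271484 V.
Difference: 0.000181563 V → 0.182 mV.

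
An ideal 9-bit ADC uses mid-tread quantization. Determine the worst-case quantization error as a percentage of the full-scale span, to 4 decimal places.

Rounding → worst-case error = ½ LSB = V_FS/2^10, so 100/1024 = 0.0976562 % of full scale.

0.0977 %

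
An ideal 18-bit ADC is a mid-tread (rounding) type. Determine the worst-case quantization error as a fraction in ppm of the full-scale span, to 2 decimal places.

1.91 ppm

Rounding → worst-case error = ½ LSB = V_FS/2^19, so 1e+06/524288 = 1.90735 ppm of full scale.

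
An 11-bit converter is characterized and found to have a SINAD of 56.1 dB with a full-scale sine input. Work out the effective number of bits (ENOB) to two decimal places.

9.03 bits

ENOB = (SINAD − 1.76) / 6.02 = (56.1 − 1.76)/6.02 = 9.027.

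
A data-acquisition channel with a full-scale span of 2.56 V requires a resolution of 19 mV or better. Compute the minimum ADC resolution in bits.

8 bits

Number of steps required ≥ 2.56 V / 19 mV = 134.74.
Need 2^N ≥ 134.74; 2^7 = 128, 2^8 = 256.
Minimum N = 8.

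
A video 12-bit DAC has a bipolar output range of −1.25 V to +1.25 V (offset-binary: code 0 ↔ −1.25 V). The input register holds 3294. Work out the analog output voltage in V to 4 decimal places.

0.7605 V

LSB = 2.5 V / 2^12 = 0.610 mV.
V_out = (−1.25) + 3294 × 0.000610352 V = 0.760498 V.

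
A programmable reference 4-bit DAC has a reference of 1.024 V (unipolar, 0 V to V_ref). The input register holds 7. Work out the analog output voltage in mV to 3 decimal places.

448.000 mV

LSB = 1.024 V / 2^4 = 64.000 mV.
V_out = 0 + 7 × 0.064 V = 0.448 V.
= 448.000 mV.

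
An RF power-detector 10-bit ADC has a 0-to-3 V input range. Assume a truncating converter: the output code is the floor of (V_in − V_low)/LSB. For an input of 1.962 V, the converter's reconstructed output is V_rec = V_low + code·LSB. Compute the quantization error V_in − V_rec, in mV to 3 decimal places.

2.039 mV

LSB = 3/2^10 = 2.930 mV.
(V_in − V_low)/LSB = (1.962 − 0)/0.00292969 = 669.6960 → code 669 (floor).
Code 669 maps back to 0 + 669×0.00292969 V = 1.9599609 V.
Error = 1.962 − 1.9599609 = 0.00203906 V = 2.039 mV.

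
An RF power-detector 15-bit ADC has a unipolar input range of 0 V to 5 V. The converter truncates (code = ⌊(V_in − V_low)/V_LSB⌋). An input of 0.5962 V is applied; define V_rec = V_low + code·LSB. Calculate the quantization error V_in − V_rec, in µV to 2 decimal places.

Step size: 5 V ÷ 2^15 = 152.59 µV.
(0.5962 − 0)/0.000152588 = 3907.2563; ⌊·⌋ gives code 3907.
Reconstructed: 0.59616089 V.
V_in − V_rec = 3.91113e-05 V = 39.11 µV.

39.11 µV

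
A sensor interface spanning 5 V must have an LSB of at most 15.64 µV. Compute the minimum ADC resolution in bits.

Number of steps required ≥ 5 V / 15.64 µV = 319693.09.
Need 2^N ≥ 319693.09; 2^18 = 262144, 2^19 = 524288.
Minimum N = 19.

19 bits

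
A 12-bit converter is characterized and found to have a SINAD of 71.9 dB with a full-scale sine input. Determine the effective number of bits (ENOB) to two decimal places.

11.65 bits

ENOB = (SINAD − 1.76) / 6.02 = (71.9 − 1.76)/6.02 = 11.651.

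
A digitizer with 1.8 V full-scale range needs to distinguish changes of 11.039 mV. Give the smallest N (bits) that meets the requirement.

Number of steps required ≥ 1.8 V / 11.039 mV = 163.06.
Need 2^N ≥ 163.06; 2^7 = 128, 2^8 = 256.
Minimum N = 8.

8 bits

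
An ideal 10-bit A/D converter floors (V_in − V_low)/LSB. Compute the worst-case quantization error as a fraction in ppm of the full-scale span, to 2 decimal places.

976.56 ppm

Truncating → worst-case error = 1 LSB = V_FS/2^10, so 1e+06/1024 = 976.562 ppm of full scale.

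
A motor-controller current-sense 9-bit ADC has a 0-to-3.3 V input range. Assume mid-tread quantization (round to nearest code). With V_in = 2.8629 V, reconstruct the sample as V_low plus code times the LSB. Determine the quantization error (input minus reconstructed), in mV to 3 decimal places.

Step size: 3.3 V ÷ 2^9 = 6.445 mV.
(2.8629 − 0)/0.00644531 = 444.1833; round gives code 444.
Code 444 maps back to 0 + 444×0.00644531 V = 2.8617188 V.
Difference: 0.00118125 V → 1.181 mV.

1.181 mV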